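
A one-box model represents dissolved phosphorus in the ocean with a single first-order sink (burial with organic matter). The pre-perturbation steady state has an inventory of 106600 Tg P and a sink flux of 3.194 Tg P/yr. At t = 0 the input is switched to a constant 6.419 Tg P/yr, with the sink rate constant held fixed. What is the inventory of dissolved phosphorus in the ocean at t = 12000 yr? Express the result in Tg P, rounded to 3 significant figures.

139000 Tg P

Residence time τ = M₀/F₀ = 33380 yr. The eventual steady state is M_∞ = M₀·(F₁/F₀) = 106600 × 6.419/3.194 = 214230 Tg P.
The anomaly ΔM(t) = M(t) − M_∞ decays as ΔM₀·e^(−t/τ) with ΔM₀ = 106600 − 214230 = −107600 Tg P.
At t = 12000 yr, e^(−t/τ) = e^(−0.3595) = 0.6980, so ΔM = −75130 Tg P and M = 214230 − 75130 = 139110 Tg P.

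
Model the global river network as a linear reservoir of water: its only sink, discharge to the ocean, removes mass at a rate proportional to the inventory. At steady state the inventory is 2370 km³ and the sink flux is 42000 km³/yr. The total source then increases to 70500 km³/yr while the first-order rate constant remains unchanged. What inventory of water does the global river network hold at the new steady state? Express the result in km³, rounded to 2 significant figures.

Rate constant k = F/M = 42000 / 2370 = 17.72 yr⁻¹.
At the new steady state, source = k·M_new ⇒ M_new = 70500 / 17.72 = 3978 km³.
(Equivalently M_new = M × F_new/F_old = 2370 × 70500/42000.)

4000 km³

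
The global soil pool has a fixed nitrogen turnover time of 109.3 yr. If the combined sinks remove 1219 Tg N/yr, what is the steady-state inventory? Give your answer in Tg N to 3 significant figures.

τ = M/F ⇒ M = τ × F = 109.3 × 1219 = 133200 Tg N.

133000 Tg N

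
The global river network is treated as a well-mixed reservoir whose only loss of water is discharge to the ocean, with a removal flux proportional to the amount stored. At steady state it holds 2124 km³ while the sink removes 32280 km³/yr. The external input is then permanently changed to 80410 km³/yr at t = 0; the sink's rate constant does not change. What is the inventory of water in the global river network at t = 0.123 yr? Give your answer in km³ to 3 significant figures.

4800 km³

τ = M₀/F₀ = 2124/32280 = 0.06580 yr; rate constant k = 1/τ.
New steady state M_∞ = F₁/k = F₁·τ = 80410 × 0.06580 = 5290.9 km³.
M(t) = M_∞ + (M₀ − M_∞)·e^(−t/τ); t/τ = 0.123/0.06580 = 1.869, so e^(−t/τ) = 0.1542.
M(t) = 5290.9 − 3167 × 0.1542 = 4802.5 km³.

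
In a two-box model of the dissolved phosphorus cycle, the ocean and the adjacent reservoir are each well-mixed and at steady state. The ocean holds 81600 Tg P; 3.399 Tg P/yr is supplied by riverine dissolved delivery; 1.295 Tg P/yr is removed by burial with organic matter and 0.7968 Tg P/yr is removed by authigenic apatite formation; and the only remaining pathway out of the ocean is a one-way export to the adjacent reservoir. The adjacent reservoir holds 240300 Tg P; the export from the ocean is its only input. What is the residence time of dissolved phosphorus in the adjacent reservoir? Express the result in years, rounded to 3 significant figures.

184000 yr

Balance the ocean: ΣF_in = 3.3990 Tg P/yr.
Export to the adjacent reservoir = ΣF_in − (1.295 + 0.7968) = 1.3072 Tg P/yr.
At steady state the output of the adjacent reservoir equals its input, 1.3072 Tg P/yr.
τ = M / F = 240300 / 1.3072 = 183800 yr.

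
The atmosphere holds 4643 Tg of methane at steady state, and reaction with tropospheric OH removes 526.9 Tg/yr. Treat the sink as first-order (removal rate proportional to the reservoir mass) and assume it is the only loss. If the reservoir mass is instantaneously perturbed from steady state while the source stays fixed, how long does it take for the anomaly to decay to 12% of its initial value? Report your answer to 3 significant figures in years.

For a linear reservoir the anomaly decays as exp(−t/τ) with τ = M/F = 4643/526.9 = 8.812 yr.
exp(−t/τ) = 0.12 ⇒ t = −τ ln(0.12) = 8.812 × 2.120 = 18.68 yr.

18.7 yr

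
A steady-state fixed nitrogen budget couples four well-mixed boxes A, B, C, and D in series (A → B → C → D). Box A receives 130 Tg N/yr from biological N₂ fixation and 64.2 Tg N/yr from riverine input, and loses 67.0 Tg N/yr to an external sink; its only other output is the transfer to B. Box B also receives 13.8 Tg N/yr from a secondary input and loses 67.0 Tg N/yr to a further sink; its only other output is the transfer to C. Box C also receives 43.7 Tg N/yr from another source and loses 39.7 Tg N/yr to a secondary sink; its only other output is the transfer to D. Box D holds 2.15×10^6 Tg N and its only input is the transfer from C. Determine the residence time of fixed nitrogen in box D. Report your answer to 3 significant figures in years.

27600 yr

Box A: F(A→B) = (130 + 64.2) − 67.0 = 127.20 Tg N/yr.
Box B: F(B→C) = (127.20 + 13.8) − 67.0 = 74.000 Tg N/yr.
Box C: F(C→D) = (74.000 + 43.7) − 39.7 = 78.000 Tg N/yr.
Box D throughput = its input = 78.000 Tg N/yr; τ = 2.15×10^6 / 78.000 = 27560 yr.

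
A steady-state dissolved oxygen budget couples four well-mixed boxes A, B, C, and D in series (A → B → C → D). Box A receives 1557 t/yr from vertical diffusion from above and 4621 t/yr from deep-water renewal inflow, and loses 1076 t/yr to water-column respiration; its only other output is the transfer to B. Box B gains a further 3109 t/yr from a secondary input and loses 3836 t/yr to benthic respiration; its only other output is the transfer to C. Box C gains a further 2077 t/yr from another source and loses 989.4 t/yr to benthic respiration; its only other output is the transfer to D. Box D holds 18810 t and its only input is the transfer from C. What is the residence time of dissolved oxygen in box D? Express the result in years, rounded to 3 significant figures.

3.44 yr

Box A: F(A→B) = (1557 + 4621) − 1076 = 5102.0 t/yr.
Box B: F(B→C) = (5102.0 + 3109) − 3836 = 4375.0 t/yr.
Box C: F(C→D) = (4375.0 + 2077) − 989.4 = 5462.6 t/yr.
Box D throughput = its input = 5462.6 t/yr; τ = 18810 / 5462.6 = 3.443 yr.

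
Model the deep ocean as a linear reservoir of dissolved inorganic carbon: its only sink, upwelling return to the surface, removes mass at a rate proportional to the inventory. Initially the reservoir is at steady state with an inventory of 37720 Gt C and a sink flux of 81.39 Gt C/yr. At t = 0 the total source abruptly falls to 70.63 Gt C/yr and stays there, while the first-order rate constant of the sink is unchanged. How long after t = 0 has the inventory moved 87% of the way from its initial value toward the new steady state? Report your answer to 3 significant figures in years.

946 yr

τ = M₀/F₀ = 37720/81.39 = 463.4 yr.
The remaining gap fraction is e^(−t/τ); 87% covered ⇒ e^(−t/τ) = 0.130.
t = −τ ln(0.130) = 463.4 × 2.040 = 945.5 yr.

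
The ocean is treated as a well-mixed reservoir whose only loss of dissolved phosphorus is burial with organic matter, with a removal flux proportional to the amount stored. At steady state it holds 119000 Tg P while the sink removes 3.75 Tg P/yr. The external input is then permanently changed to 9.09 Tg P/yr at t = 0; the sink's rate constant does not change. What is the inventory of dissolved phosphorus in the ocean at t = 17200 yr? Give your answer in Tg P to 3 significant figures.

The sink rate constant is k = F₀/M₀ = 3.75/119000 = 3.151×10^-5 yr⁻¹.
Solving dM/dt = F₁ − kM with M(0) = M₀ gives M(t) = F₁/k + (M₀ − F₁/k)·e^(−kt).
F₁/k = 9.09/3.151×10^-5 = 288460 Tg P; kt = 3.151×10^-5 × 17200 = 0.5420, e^(−kt) = 0.5816.
M(17200) = 288460 + (119000 − 288460) × 0.5816 = 288460 − 98550 = 189900 Tg P.

190000 Tg P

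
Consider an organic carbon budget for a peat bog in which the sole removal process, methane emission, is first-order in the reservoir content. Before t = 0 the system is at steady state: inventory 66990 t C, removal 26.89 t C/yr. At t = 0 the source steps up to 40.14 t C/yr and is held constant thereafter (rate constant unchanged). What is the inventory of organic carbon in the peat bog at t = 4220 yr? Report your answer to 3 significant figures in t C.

93900 t C

τ = M₀/F₀ = 66990/26.89 = 2491 yr; rate constant k = 1/τ.
New steady state M_∞ = F₁/k = F₁·τ = 40.14 × 2491 = 99999 t C.
M(t) = M_∞ + (M₀ − M_∞)·e^(−t/τ); t/τ = 4220/2491 = 1.694, so e^(−t/τ) = 0.1838.
M(t) = 99999 − 33010 × 0.1838 = 93932 t C.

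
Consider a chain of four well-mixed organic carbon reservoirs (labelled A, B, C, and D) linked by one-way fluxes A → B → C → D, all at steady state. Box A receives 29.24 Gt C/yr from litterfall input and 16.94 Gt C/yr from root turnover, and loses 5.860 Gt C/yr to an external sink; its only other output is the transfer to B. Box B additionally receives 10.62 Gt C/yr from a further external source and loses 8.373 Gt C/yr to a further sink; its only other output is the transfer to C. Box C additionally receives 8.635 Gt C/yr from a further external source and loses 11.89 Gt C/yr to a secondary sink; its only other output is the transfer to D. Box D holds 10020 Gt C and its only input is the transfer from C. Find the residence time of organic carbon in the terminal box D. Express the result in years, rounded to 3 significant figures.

Box A: F(A→B) = (29.24 + 16.94) − 5.860 = 40.320 Gt C/yr.
Box B: F(B→C) = (40.320 + 10.62) − 8.373 = 42.567 Gt C/yr.
Box C: F(C→D) = (42.567 + 8.635) − 11.89 = 39.312 Gt C/yr.
Box D throughput = its input = 39.312 Gt C/yr; τ = 10020 / 39.312 = 254.9 yr.

255 yr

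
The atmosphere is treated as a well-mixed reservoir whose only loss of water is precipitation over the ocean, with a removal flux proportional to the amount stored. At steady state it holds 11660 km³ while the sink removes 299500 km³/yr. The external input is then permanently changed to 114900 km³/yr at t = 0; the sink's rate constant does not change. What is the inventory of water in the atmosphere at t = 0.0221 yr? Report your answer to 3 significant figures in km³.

8550 km³

Residence time τ = M₀/F₀ = 0.03893 yr. The eventual steady state is M_∞ = M₀·(F₁/F₀) = 11660 × 114900/299500 = 4473.2 km³.
The anomaly ΔM(t) = M(t) − M_∞ decays as ΔM₀·e^(−t/τ) with ΔM₀ = 11660 − 4473.2 = 7187 km³.
At t = 0.0221 yr, e^(−t/τ) = e^(−0.5677) = 0.5668, so ΔM = 4074 km³ and M = 4473.2 + 4074 = 8547.0 km³.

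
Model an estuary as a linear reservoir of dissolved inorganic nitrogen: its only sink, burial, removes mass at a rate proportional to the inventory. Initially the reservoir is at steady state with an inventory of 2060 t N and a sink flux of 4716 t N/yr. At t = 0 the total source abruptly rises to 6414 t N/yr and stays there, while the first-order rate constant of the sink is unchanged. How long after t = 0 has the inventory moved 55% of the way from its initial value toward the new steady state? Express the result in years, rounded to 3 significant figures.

0.349 yr

τ = M₀/F₀ = 2060/4716 = 0.4368 yr.
The remaining gap fraction is e^(−t/τ); 55% covered ⇒ e^(−t/τ) = 0.450.
t = −τ ln(0.450) = 0.4368 × 0.7985 = 0.3488 yr.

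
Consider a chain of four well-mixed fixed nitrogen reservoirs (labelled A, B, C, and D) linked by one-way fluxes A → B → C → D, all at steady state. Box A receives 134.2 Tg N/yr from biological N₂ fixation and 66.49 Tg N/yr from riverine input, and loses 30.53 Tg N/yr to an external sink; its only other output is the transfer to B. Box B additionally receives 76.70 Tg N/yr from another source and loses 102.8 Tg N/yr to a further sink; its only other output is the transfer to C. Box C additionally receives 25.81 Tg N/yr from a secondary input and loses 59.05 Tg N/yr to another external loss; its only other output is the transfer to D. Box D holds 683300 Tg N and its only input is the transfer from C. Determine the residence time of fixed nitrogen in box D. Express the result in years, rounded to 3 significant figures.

6170 yr

Box A: F(A→B) = (134.2 + 66.49) − 30.53 = 170.16 Tg N/yr.
Box B: F(B→C) = (170.16 + 76.70) − 102.8 = 144.06 Tg N/yr.
Box C: F(C→D) = (144.06 + 25.81) − 59.05 = 110.82 Tg N/yr.
Box D throughput = its input = 110.82 Tg N/yr; τ = 683300 / 110.82 = 6166 yr.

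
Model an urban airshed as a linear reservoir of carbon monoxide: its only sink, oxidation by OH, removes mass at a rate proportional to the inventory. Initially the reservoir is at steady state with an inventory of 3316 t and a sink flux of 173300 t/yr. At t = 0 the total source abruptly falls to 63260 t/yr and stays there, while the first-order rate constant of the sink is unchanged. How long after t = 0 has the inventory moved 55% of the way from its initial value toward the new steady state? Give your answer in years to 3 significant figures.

0.0153 yr

τ = M₀/F₀ = 3316/173300 = 0.01913 yr.
The remaining gap fraction is e^(−t/τ); 55% covered ⇒ e^(−t/τ) = 0.450.
t = −τ ln(0.450) = 0.01913 × 0.7985 = 0.01528 yr.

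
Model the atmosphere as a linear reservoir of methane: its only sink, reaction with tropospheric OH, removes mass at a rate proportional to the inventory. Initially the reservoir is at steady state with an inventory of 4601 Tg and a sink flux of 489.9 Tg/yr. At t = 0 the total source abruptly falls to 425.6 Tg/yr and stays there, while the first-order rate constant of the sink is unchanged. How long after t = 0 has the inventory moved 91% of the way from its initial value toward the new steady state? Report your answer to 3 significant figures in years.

22.6 yr

τ = M₀/F₀ = 4601/489.9 = 9.392 yr.
The remaining gap fraction is e^(−t/τ); 91% covered ⇒ e^(−t/τ) = 0.0900.
t = −τ ln(0.0900) = 9.392 × 2.408 = 22.61 yr.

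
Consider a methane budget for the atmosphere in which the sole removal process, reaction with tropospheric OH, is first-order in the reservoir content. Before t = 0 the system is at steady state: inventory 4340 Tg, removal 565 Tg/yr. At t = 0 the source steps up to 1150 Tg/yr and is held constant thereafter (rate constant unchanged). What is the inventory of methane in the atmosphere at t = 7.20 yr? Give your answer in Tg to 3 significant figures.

The sink rate constant is k = F₀/M₀ = 565/4340 = 0.1302 yr⁻¹.
Solving dM/dt = F₁ − kM with M(0) = M₀ gives M(t) = F₁/k + (M₀ − F₁/k)·e^(−kt).
F₁/k = 1150/0.1302 = 8833.6 Tg; kt = 0.1302 × 7.20 = 0.9373, e^(−kt) = 0.3917.
M(7.20) = 8833.6 + (4340 − 8833.6) × 0.3917 = 8833.6 − 1760 = 7073.6 Tg.

7070 Tg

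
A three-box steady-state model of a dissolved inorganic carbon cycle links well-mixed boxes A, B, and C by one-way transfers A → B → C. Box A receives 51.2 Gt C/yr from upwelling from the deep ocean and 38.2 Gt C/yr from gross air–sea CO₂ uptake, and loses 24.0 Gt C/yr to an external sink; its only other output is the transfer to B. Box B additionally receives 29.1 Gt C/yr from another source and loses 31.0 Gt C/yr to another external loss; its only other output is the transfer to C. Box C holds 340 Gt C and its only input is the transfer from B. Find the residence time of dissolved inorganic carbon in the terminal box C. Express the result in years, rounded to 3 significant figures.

5.35 yr

Box A: F(A→B) = (51.2 + 38.2) − 24.0 = 65.400 Gt C/yr.
Box B: F(B→C) = (65.400 + 29.1) − 31.0 = 63.500 Gt C/yr.
Box C throughput = its input = 63.500 Gt C/yr; τ = 340 / 63.500 = 5.354 yr.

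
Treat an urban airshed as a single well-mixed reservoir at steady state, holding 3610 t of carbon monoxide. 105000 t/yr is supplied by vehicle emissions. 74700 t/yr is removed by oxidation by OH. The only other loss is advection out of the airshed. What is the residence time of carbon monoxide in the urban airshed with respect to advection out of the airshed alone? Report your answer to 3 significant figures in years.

0.119 yr

At steady state ΣF_in = ΣF_out.
ΣF_in = 105000 t/yr.
Advection out of the airshed flux = ΣF_in − (74700) = 105000 − 74700 = 30300 t/yr.
τ = M / F = 3610 / 30300 = 0.1191 yr.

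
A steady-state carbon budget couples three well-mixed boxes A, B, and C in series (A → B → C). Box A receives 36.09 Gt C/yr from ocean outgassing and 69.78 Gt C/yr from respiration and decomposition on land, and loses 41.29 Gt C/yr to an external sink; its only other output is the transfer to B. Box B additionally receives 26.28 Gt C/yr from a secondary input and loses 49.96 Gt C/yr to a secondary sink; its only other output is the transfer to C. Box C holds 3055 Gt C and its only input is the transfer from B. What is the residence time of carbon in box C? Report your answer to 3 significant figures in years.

Box A: F(A→B) = (36.09 + 69.78) − 41.29 = 64.580 Gt C/yr.
Box B: F(B→C) = (64.580 + 26.28) − 49.96 = 40.900 Gt C/yr.
Box C throughput = its input = 40.900 Gt C/yr; τ = 3055 / 40.900 = 74.69 yr.

74.7 yr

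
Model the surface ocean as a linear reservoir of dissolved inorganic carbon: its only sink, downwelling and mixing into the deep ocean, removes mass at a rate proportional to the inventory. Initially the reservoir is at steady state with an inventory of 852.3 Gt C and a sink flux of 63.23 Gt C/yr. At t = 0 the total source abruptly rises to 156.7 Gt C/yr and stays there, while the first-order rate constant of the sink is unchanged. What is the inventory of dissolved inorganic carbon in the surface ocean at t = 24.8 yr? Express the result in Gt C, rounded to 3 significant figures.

1910 Gt C

The sink rate constant is k = F₀/M₀ = 63.23/852.3 = 0.07419 yr⁻¹.
Solving dM/dt = F₁ − kM with M(0) = M₀ gives M(t) = F₁/k + (M₀ − F₁/k)·e^(−kt).
F₁/k = 156.7/0.07419 = 2112.2 Gt C; kt = 0.07419 × 24.8 = 1.840, e^(−kt) = 0.1588.
M(24.8) = 2112.2 + (852.3 − 2112.2) × 0.1588 = 2112.2 − 200.1 = 1912.1 Gt C.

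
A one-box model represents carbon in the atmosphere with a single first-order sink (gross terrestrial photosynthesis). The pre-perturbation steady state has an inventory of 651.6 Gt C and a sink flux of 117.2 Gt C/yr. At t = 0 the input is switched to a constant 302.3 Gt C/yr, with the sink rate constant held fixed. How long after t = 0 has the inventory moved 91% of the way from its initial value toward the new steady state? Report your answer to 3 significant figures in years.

13.4 yr

τ = M₀/F₀ = 651.6/117.2 = 5.560 yr.
The remaining gap fraction is e^(−t/τ); 91% covered ⇒ e^(−t/τ) = 0.0900.
t = −τ ln(0.0900) = 5.560 × 2.408 = 13.39 yr.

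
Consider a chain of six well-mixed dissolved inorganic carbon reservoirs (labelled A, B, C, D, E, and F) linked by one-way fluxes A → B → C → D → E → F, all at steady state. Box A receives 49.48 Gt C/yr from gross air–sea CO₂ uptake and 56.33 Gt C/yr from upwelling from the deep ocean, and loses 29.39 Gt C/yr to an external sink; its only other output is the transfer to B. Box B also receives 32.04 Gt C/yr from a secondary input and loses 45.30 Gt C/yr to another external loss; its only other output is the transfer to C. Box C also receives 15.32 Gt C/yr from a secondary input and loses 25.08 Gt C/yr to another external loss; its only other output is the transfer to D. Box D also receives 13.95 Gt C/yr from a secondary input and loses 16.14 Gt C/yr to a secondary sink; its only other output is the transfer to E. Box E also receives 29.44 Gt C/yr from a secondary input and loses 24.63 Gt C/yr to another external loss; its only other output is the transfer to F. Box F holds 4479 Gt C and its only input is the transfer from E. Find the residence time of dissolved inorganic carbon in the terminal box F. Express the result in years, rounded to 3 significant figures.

Box A: F(A→B) = (49.48 + 56.33) − 29.39 = 76.420 Gt C/yr.
Box B: F(B→C) = (76.420 + 32.04) − 45.30 = 63.160 Gt C/yr.
Box C: F(C→D) = (63.160 + 15.32) − 25.08 = 53.400 Gt C/yr.
Box D: F(D→E) = (53.400 + 13.95) − 16.14 = 51.210 Gt C/yr.
Box E: F(E→F) = (51.210 + 29.44) − 24.63 = 56.020 Gt C/yr.
Box F throughput = its input = 56.020 Gt C/yr; τ = 4479 / 56.020 = 79.95 yr.

80.0 yr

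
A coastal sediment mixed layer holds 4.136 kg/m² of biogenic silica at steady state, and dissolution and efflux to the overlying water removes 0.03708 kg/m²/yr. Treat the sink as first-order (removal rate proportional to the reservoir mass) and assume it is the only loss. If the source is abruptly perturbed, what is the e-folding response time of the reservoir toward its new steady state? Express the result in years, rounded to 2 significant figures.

110 yr

For a linear reservoir the response time equals the residence time τ = M/F.
τ = 4.136 / 0.03708 = 111.5 yr.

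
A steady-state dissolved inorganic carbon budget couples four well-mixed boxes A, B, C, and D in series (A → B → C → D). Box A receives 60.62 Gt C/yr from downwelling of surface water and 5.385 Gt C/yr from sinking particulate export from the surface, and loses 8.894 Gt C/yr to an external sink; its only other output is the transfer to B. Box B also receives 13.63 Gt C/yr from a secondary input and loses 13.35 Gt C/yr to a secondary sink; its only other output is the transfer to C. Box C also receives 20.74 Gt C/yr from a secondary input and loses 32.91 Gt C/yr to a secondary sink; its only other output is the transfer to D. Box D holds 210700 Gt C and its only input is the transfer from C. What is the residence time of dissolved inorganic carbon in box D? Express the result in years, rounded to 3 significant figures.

4660 yr

Box A: F(A→B) = (60.62 + 5.385) − 8.894 = 57.111 Gt C/yr.
Box B: F(B→C) = (57.111 + 13.63) − 13.35 = 57.391 Gt C/yr.
Box C: F(C→D) = (57.391 + 20.74) − 32.91 = 45.221 Gt C/yr.
Box D throughput = its input = 45.221 Gt C/yr; τ = 210700 / 45.221 = 4659 yr.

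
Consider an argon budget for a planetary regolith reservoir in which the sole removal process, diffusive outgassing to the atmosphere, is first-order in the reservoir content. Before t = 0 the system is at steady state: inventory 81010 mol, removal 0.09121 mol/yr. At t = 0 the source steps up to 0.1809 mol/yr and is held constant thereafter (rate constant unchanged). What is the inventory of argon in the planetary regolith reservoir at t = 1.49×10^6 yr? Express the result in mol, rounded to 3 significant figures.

146000 mol

The sink rate constant is k = F₀/M₀ = 0.09121/81010 = 1.126×10^-6 yr⁻¹.
Solving dM/dt = F₁ − kM with M(0) = M₀ gives M(t) = F₁/k + (M₀ − F₁/k)·e^(−kt).
F₁/k = 0.1809/1.126×10^-6 = 160670 mol; kt = 1.126×10^-6 × 1.49×10^6 = 1.678, e^(−kt) = 0.1868.
M(1.49×10^6) = 160670 + (81010 − 160670) × 0.1868 = 160670 − 14880 = 145790 mol.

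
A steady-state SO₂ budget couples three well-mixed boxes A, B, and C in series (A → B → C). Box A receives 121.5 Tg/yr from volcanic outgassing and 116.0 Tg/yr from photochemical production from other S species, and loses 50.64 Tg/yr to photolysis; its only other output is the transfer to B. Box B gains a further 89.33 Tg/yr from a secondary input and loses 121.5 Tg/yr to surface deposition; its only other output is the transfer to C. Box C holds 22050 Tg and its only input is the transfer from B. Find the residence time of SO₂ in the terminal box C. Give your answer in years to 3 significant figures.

Box A: F(A→B) = (121.5 + 116.0) − 50.64 = 186.86 Tg/yr.
Box B: F(B→C) = (186.86 + 89.33) − 121.5 = 154.69 Tg/yr.
Box C throughput = its input = 154.69 Tg/yr; τ = 22050 / 154.69 = 142.5 yr.

143 yr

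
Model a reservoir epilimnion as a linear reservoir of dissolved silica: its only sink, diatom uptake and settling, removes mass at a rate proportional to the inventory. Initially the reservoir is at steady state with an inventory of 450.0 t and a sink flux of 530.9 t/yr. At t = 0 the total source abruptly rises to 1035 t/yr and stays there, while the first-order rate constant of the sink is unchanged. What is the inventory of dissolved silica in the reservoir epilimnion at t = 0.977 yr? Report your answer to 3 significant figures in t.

The sink rate constant is k = F₀/M₀ = 530.9/450.0 = 1.180 yr⁻¹.
Solving dM/dt = F₁ − kM with M(0) = M₀ gives M(t) = F₁/k + (M₀ − F₁/k)·e^(−kt).
F₁/k = 1035/1.180 = 877.28 t; kt = 1.180 × 0.977 = 1.153, e^(−kt) = 0.3158.
M(0.977) = 877.28 + (450.0 − 877.28) × 0.3158 = 877.28 − 134.9 = 742.35 t.

742 t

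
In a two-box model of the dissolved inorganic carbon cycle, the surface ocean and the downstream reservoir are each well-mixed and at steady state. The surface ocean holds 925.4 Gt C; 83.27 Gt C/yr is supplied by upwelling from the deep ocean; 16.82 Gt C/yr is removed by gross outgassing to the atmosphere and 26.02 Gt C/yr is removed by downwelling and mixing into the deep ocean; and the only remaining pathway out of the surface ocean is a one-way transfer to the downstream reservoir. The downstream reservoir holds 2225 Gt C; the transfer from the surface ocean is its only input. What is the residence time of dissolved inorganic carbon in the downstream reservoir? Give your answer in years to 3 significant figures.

Balance the surface ocean: ΣF_in = 83.270 Gt C/yr.
Transfer to the downstream reservoir = ΣF_in − (16.82 + 26.02) = 40.430 Gt C/yr.
At steady state the output of the downstream reservoir equals its input, 40.430 Gt C/yr.
τ = M / F = 2225 / 40.430 = 55.03 yr.

55.0 yr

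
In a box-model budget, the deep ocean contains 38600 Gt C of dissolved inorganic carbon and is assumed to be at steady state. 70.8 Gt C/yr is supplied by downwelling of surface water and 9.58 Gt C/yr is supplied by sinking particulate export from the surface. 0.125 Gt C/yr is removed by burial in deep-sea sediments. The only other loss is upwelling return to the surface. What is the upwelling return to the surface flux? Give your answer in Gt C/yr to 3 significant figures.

80.3 Gt C/yr

At steady state ΣF_in = ΣF_out.
ΣF_in = 70.8 + 9.58 = 80.380 Gt C/yr.
Upwelling return to the surface flux = ΣF_in − (0.125) = 80.380 − 0.1250 = 80.25 Gt C/yr.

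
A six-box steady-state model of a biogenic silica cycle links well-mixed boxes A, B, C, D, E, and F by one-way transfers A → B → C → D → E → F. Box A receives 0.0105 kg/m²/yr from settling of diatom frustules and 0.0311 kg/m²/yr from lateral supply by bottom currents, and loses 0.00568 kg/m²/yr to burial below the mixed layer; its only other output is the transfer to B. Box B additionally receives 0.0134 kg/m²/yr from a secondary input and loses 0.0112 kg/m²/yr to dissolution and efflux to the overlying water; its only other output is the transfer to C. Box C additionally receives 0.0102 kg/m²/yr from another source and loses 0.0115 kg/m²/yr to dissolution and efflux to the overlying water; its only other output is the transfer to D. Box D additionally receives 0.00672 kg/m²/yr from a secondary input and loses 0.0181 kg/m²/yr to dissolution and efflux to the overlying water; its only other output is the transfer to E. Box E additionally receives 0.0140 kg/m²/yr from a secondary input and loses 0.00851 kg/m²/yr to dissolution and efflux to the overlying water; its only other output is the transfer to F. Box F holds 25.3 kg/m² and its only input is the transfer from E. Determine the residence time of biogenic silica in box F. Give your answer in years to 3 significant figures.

Box A: F(A→B) = (0.0105 + 0.0311) − 0.00568 = 0.035920 kg/m²/yr.
Box B: F(B→C) = (0.035920 + 0.0134) − 0.0112 = 0.038120 kg/m²/yr.
Box C: F(C→D) = (0.038120 + 0.0102) − 0.0115 = 0.036820 kg/m²/yr.
Box D: F(D→E) = (0.036820 + 0.00672) − 0.0181 = 0.025440 kg/m²/yr.
Box E: F(E→F) = (0.025440 + 0.0140) − 0.00851 = 0.030930 kg/m²/yr.
Box F throughput = its input = 0.030930 kg/m²/yr; τ = 25.3 / 0.030930 = 818.0 yr.

818 yr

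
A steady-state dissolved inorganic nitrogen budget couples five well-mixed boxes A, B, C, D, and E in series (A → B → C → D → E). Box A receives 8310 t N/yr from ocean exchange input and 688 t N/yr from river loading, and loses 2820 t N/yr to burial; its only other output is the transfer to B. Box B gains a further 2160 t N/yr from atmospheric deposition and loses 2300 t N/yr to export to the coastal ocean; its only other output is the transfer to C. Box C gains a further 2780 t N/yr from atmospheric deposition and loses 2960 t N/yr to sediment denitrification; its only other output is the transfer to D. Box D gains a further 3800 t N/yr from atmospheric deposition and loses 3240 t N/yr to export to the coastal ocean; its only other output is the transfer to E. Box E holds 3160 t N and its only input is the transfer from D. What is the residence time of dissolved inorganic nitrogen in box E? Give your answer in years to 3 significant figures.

Box A: F(A→B) = (8310 + 688) − 2820 = 6178.0 t N/yr.
Box B: F(B→C) = (6178.0 + 2160) − 2300 = 6038.0 t N/yr.
Box C: F(C→D) = (6038.0 + 2780) − 2960 = 5858.0 t N/yr.
Box D: F(D→E) = (5858.0 + 3800) − 3240 = 6418.0 t N/yr.
Box E throughput = its input = 6418.0 t N/yr; τ = 3160 / 6418.0 = 0.4924 yr.

0.492 yr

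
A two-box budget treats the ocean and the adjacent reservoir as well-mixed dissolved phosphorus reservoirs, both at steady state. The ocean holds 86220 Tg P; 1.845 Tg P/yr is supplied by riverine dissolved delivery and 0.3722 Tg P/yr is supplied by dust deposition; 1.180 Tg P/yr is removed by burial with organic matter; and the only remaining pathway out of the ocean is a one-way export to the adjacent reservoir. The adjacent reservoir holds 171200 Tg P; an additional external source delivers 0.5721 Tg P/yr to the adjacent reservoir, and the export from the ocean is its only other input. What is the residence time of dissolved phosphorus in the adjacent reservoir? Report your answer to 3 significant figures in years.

Balance the ocean: ΣF_in = 1.845 + 0.3722 = 2.2172 Tg P/yr.
Export to the adjacent reservoir = ΣF_in − (1.180) = 1.0372 Tg P/yr.
Total input to the adjacent reservoir = 1.0372 + 0.5721 = 1.6093 Tg P/yr; at steady state this equals its total output.
τ = M / F = 171200 / 1.6093 = 106400 yr.

106000 yr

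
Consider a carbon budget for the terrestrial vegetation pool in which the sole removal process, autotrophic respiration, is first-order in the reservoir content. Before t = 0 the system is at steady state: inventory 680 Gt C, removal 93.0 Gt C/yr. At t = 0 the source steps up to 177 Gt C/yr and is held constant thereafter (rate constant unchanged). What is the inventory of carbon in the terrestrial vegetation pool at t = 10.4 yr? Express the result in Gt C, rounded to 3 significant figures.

τ = M₀/F₀ = 680/93.0 = 7.312 yr; rate constant k = 1/τ.
New steady state M_∞ = F₁/k = F₁·τ = 177 × 7.312 = 1294.2 Gt C.
M(t) = M_∞ + (M₀ − M_∞)·e^(−t/τ); t/τ = 10.4/7.312 = 1.422, so e^(−t/τ) = 0.2411.
M(t) = 1294.2 − 614.2 × 0.2411 = 1146.1 Gt C.

1150 Gt C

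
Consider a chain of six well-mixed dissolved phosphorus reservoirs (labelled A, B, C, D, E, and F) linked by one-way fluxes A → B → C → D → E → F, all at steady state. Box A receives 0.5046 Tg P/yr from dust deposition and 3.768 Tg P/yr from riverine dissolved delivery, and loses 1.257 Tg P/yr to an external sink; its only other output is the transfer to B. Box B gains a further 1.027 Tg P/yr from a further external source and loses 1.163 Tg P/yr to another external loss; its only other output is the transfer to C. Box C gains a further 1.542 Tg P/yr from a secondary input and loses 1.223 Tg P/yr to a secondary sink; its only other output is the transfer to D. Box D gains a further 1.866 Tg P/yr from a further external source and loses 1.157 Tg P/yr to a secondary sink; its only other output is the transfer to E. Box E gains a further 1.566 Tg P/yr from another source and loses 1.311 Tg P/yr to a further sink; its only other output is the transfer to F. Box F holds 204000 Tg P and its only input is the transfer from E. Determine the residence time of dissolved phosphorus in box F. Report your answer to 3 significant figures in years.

Box A: F(A→B) = (0.5046 + 3.768) − 1.257 = 3.0156 Tg P/yr.
Box B: F(B→C) = (3.0156 + 1.027) − 1.163 = 2.8796 Tg P/yr.
Box C: F(C→D) = (2.8796 + 1.542) − 1.223 = 3.1986 Tg P/yr.
Box D: F(D→E) = (3.1986 + 1.866) − 1.157 = 3.9076 Tg P/yr.
Box E: F(E→F) = (3.9076 + 1.566) − 1.311 = 4.1626 Tg P/yr.
Box F throughput = its input = 4.1626 Tg P/yr; τ = 204000 / 4.1626 = 49010 yr.

49000 yr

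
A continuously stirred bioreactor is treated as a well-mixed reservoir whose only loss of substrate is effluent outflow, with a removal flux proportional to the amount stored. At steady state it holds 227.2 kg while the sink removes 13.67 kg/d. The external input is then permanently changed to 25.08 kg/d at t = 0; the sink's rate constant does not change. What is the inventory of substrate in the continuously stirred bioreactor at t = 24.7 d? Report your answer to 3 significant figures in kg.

374 kg

The sink rate constant is k = F₀/M₀ = 13.67/227.2 = 0.06017 d⁻¹.
Solving dM/dt = F₁ − kM with M(0) = M₀ gives M(t) = F₁/k + (M₀ − F₁/k)·e^(−kt).
F₁/k = 25.08/0.06017 = 416.84 kg; kt = 0.06017 × 24.7 = 1.486, e^(−kt) = 0.2262.
M(24.7) = 416.84 + (227.2 − 416.84) × 0.2262 = 416.84 − 42.90 = 373.93 kg.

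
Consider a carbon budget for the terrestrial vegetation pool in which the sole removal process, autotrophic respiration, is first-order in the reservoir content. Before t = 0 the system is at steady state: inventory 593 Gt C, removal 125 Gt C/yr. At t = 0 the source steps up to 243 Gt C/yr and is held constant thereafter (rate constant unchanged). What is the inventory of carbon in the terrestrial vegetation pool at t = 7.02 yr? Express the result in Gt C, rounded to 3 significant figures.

1030 Gt C

The sink rate constant is k = F₀/M₀ = 125/593 = 0.2108 yr⁻¹.
Solving dM/dt = F₁ − kM with M(0) = M₀ gives M(t) = F₁/k + (M₀ − F₁/k)·e^(−kt).
F₁/k = 243/0.2108 = 1152.8 Gt C; kt = 0.2108 × 7.02 = 1.480, e^(−kt) = 0.2277.
M(7.02) = 1152.8 + (593 − 1152.8) × 0.2277 = 1152.8 − 127.5 = 1025.3 Gt C.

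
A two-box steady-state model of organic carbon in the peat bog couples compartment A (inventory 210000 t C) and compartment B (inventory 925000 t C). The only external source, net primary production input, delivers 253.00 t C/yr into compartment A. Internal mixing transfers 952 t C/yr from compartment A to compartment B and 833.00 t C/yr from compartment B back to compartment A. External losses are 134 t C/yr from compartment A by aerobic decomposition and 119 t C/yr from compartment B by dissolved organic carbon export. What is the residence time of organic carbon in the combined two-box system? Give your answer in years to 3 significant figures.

4490 yr

For the system as a whole, the A↔B exchange is internal and contributes nothing to the throughput; only the external sinks remove mass.
M_total = 210000 + 925000 = 1.1350×10^6 t C.
ΣF_external_out = 134 + 119 = 253.00 t C/yr.
τ = M_total / ΣF_ext = 1.1350×10^6 / 253.00 = 4486 yr.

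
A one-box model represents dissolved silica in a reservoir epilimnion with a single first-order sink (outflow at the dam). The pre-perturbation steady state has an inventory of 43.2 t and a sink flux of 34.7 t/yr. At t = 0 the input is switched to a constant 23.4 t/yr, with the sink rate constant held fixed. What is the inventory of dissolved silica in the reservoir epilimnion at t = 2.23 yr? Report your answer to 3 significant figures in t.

Residence time τ = M₀/F₀ = 1.245 yr. The eventual steady state is M_∞ = M₀·(F₁/F₀) = 43.2 × 23.4/34.7 = 29.132 t.
The anomaly ΔM(t) = M(t) − M_∞ decays as ΔM₀·e^(−t/τ) with ΔM₀ = 43.2 − 29.132 = 14.07 t.
At t = 2.23 yr, e^(−t/τ) = e^(−1.791) = 0.1668, so ΔM = 2.346 t and M = 29.132 + 2.346 = 31.478 t.

31.5 t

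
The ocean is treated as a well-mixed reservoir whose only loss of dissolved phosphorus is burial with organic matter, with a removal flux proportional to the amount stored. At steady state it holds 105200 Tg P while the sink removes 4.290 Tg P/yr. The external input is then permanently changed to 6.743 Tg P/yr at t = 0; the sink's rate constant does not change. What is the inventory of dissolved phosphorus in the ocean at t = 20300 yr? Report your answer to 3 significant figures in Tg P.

Residence time τ = M₀/F₀ = 24520 yr. The eventual steady state is M_∞ = M₀·(F₁/F₀) = 105200 × 6.743/4.290 = 165350 Tg P.
The anomaly ΔM(t) = M(t) − M_∞ decays as ΔM₀·e^(−t/τ) with ΔM₀ = 105200 − 165350 = −60150 Tg P.
At t = 20300 yr, e^(−t/τ) = e^(−0.8278) = 0.4370, so ΔM = −26290 Tg P and M = 165350 − 26290 = 139070 Tg P.

139000 Tg P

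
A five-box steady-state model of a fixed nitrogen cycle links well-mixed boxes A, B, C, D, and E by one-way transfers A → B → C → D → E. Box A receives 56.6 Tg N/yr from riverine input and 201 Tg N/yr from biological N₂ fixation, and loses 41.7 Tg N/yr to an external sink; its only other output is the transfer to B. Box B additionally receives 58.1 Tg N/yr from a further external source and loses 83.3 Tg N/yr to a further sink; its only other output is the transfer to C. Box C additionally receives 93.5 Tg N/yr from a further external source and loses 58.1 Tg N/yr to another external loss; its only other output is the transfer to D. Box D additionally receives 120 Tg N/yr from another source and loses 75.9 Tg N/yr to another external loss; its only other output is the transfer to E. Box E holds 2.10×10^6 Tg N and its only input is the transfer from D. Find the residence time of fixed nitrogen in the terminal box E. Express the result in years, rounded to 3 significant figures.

Box A: F(A→B) = (56.6 + 201) − 41.7 = 215.90 Tg N/yr.
Box B: F(B→C) = (215.90 + 58.1) − 83.3 = 190.70 Tg N/yr.
Box C: F(C→D) = (190.70 + 93.5) − 58.1 = 226.10 Tg N/yr.
Box D: F(D→E) = (226.10 + 120) − 75.9 = 270.20 Tg N/yr.
Box E throughput = its input = 270.20 Tg N/yr; τ = 2.10×10^6 / 270.20 = 7772 yr.

7770 yr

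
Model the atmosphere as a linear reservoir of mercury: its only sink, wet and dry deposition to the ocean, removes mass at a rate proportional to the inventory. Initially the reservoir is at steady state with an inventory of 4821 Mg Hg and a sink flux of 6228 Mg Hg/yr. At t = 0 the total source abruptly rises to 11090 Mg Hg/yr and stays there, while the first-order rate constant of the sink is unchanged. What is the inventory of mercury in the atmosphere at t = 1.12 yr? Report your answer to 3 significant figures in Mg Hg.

The sink rate constant is k = F₀/M₀ = 6228/4821 = 1.292 yr⁻¹.
Solving dM/dt = F₁ − kM with M(0) = M₀ gives M(t) = F₁/k + (M₀ − F₁/k)·e^(−kt).
F₁/k = 11090/1.292 = 8584.6 Mg Hg; kt = 1.292 × 1.12 = 1.447, e^(−kt) = 0.2353.
M(1.12) = 8584.6 + (4821 − 8584.6) × 0.2353 = 8584.6 − 885.6 = 7699.0 Mg Hg.

7700 Mg Hg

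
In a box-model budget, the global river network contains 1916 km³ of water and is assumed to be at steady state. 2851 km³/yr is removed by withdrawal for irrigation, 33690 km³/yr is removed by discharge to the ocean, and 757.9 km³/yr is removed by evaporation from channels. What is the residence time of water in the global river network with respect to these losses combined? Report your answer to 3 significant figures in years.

0.0514 yr

Total removal = 2851 + 33690 + 757.9 = 37299 km³/yr.
τ = M / ΣF_out = 1916 / 37299 = 0.05137 yr.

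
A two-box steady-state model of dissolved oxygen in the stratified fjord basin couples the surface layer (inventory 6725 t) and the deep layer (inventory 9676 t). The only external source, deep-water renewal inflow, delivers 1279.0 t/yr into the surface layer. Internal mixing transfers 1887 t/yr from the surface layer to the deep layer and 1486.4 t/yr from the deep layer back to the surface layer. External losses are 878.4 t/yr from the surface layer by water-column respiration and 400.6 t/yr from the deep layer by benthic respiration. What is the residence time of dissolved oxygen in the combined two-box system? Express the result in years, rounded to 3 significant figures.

Treat the two boxes together as one reservoir: the mixing fluxes between them are internal recycling, so τ = ΣM / Σ(external losses).
M_total = 6725 + 9676 = 16401 t.
ΣF_external_out = 878.4 + 400.6 = 1279.0 t/yr.
τ = M_total / ΣF_ext = 16401 / 1279.0 = 12.82 yr.

12.8 yr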